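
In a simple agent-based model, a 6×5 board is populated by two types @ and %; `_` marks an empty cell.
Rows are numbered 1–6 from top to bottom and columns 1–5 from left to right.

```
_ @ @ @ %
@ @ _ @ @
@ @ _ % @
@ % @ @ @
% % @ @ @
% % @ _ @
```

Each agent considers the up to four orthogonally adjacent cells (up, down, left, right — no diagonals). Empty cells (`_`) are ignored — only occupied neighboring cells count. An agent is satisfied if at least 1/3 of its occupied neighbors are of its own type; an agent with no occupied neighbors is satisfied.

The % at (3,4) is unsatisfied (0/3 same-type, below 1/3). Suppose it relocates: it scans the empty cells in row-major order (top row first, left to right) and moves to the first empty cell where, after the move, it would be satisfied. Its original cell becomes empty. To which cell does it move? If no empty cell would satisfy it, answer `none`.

Vacating (3,4). Empty cells in order:
  (1,1): 0/2 same-type → still unsatisfied.
  (2,3): 0/3 same-type → still unsatisfied.
  (3,3): 0/2 same-type → still unsatisfied.
  (6,4): 0/3 same-type → still unsatisfied.

none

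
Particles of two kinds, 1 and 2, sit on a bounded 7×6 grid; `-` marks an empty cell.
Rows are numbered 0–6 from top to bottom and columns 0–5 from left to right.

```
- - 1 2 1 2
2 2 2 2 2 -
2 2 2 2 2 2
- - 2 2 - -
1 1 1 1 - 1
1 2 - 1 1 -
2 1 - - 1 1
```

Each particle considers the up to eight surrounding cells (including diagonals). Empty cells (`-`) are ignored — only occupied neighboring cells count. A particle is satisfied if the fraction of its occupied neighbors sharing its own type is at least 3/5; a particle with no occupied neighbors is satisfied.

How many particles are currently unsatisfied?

Row 0: (0,2)1 0/4 not · (0,3)2 3/5 satisfied · (0,4)1 0/4 not · (0,5)2 1/2 not
Row 1: (1,0)2 3/3 satisfied · (1,1)2 5/6 satisfied · (1,2)2 6/7 satisfied · (1,3)2 6/8 satisfied · (1,4)2 6/7 satisfied
Row 2: (2,0)2 3/3 satisfied · (2,1)2 6/6 satisfied · (2,2)2 7/7 satisfied · (2,3)2 7/7 satisfied · (2,4)2 5/5 satisfied · (2,5)2 2/2 satisfied
Row 3: (3,2)2 4/7 not · (3,3)2 4/6 satisfied
Row 4: (4,0)1 2/3 satisfied · (4,1)1 3/5 satisfied · (4,2)1 3/6 not · (4,3)1 3/5 satisfied · (4,5)1 1/1 satisfied
Row 5: (5,0)1 3/5 satisfied · (5,1)2 1/6 not · (5,3)1 4/4 satisfied · (5,4)1 5/5 satisfied
Row 6: (6,0)2 1/3 not · (6,1)1 1/3 not · (6,4)1 3/3 satisfied · (6,5)1 2/2 satisfied
Unsatisfied: (0,2), (0,4), (0,5), (3,2), (4,2), (5,1), (6,0), (6,1) — 8 in total.

8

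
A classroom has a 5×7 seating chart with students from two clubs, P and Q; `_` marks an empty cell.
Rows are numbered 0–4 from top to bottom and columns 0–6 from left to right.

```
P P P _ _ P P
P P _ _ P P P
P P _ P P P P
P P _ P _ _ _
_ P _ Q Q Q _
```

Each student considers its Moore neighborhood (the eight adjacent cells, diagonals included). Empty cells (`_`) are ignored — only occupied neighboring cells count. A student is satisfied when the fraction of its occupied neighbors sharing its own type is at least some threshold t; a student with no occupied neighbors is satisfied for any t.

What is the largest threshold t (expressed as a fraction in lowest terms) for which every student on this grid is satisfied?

Row 0: (0,0)P 3/3 · (0,1)P 4/4 · (0,2)P 2/2 · (0,5)P 4/4 · (0,6)P 3/3
Row 1: (1,0)P 5/5 · (1,1)P 6/6 · (1,4)P 5/5 · (1,5)P 7/7 · (1,6)P 5/5
Row 2: (2,0)P 5/5 · (2,1)P 5/5 · (2,3)P 3/3 · (2,4)P 5/5 · (2,5)P 5/5 · (2,6)P 3/3
Row 3: (3,0)P 4/4 · (3,1)P 4/4 · (3,3)P 2/4
Row 4: (4,1)P 2/2 · (4,3)Q 1/2 · (4,4)Q 2/3 · (4,5)Q 1/1
The smallest same-type fraction is 2/4 at (3,3), which reduces to 1/2. Any threshold above that leaves this student unsatisfied.

1/2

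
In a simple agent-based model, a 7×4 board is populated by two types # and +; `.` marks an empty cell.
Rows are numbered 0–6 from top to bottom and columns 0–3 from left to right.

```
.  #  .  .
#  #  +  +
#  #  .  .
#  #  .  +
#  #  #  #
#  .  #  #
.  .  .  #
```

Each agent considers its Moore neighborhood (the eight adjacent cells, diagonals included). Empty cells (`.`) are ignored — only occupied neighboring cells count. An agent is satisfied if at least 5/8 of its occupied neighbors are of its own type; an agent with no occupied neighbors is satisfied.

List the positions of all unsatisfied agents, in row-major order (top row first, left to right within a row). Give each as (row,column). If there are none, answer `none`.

(1,2), (3,3)

(0,1)# 2/3 satisfied
(1,0)# 4/4 satisfied
(1,1)# 4/5 satisfied
(1,2)+ 1/4 not
(1,3)+ 1/1 satisfied
(2,0)# 5/5 satisfied
(2,1)# 5/6 satisfied
(3,0)# 5/5 satisfied
(3,1)# 6/6 satisfied
(3,3)+ 0/2 not
(4,0)# 4/4 satisfied
(4,1)# 6/6 satisfied
(4,2)# 5/6 satisfied
(4,3)# 3/4 satisfied
(5,0)# 2/2 satisfied
(5,2)# 5/5 satisfied
(5,3)# 4/4 satisfied
(6,3)# 2/2 satisfied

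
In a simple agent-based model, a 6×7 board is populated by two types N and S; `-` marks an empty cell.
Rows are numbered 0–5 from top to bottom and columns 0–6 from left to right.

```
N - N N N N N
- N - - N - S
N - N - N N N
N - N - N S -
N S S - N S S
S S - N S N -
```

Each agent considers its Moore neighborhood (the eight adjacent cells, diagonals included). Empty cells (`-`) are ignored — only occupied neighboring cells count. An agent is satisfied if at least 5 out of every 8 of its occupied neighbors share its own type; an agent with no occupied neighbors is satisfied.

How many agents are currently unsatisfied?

14

(0,0)N 1/1 ✓
(0,2)N 2/2 ✓
(0,3)N 3/3 ✓
(0,4)N 3/3 ✓
(0,5)N 3/4 ✓
(0,6)N 1/2 ✗
(1,1)N 4/4 ✓
(1,4)N 5/5 ✓
(1,6)S 0/4 ✗
(2,0)N 2/2 ✓
(2,2)N 2/2 ✓
(2,4)N 3/4 ✓
(2,5)N 4/6 ✓
(2,6)N 1/3 ✗
(3,0)N 2/3 ✓
(3,2)N 1/3 ✗
(3,4)N 3/5 ✗
(3,5)S 2/7 ✗
(4,0)N 1/4 ✗
(4,1)S 3/6 ✗
(4,2)S 2/4 ✗
(4,4)N 3/6 ✗
(4,5)S 3/6 ✗
(4,6)S 2/3 ✓
(5,0)S 2/3 ✓
(5,1)S 3/4 ✓
(5,3)N 1/3 ✗
(5,4)S 1/4 ✗
(5,5)N 1/4 ✗
Unsatisfied: (0,6), (1,6), (2,6), (3,2), (3,4), (3,5), (4,0), (4,1), (4,2), (4,4), (4,5), (5,3), (5,4), (5,5) — 14 in total.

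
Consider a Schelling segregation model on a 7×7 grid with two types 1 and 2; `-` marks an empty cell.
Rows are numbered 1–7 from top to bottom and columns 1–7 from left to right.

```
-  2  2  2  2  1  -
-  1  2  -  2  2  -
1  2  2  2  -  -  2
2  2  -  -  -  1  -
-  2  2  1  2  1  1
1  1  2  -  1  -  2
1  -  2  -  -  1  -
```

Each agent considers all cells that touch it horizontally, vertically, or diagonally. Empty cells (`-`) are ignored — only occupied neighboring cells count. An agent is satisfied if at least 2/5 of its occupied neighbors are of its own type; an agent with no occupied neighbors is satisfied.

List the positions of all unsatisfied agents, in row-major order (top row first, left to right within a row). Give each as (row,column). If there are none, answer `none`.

Row 1: (1,2)2 2/3 ✓ · (1,3)2 3/4 ✓ · (1,4)2 4/4 ✓ · (1,5)2 3/4 ✓ · (1,6)1 0/3 ✗
Row 2: (2,2)1 1/6 ✗ · (2,3)2 6/7 ✓ · (2,5)2 4/5 ✓ · (2,6)2 3/4 ✓
Row 3: (3,1)1 1/4 ✗ · (3,2)2 4/6 ✓ · (3,3)2 4/5 ✓ · (3,4)2 3/3 ✓ · (3,7)2 1/2 ✓
Row 4: (4,1)2 3/4 ✓ · (4,2)2 5/6 ✓ · (4,6)1 2/4 ✓
Row 5: (5,2)2 4/6 ✓ · (5,3)2 3/5 ✓ · (5,4)1 1/4 ✗ · (5,5)2 0/4 ✗ · (5,6)1 3/5 ✓ · (5,7)1 2/3 ✓
Row 6: (6,1)1 2/3 ✓ · (6,2)1 2/6 ✗ · (6,3)2 3/5 ✓ · (6,5)1 3/4 ✓ · (6,7)2 0/3 ✗
Row 7: (7,1)1 2/2 ✓ · (7,3)2 1/2 ✓ · (7,6)1 1/2 ✓

(1,6), (2,2), (3,1), (5,4), (5,5), (6,2), (6,7)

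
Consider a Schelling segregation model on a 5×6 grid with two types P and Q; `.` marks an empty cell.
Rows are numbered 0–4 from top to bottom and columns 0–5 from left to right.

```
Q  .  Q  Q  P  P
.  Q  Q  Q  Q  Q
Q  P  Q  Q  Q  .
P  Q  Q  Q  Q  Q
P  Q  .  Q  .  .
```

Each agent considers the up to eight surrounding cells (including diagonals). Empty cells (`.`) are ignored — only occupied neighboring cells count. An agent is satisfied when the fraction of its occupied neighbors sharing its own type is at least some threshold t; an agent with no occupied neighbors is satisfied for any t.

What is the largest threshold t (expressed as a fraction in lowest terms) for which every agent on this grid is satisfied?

1/7

(0,0)Q 1/1
(0,2)Q 4/4
(0,3)Q 4/5
(0,4)P 1/5
(0,5)P 1/3
(1,1)Q 5/6
(1,2)Q 6/7
(1,3)Q 7/8
(1,4)Q 5/7
(1,5)Q 2/4
(2,0)Q 2/4
(2,1)P 1/7
(2,2)Q 7/8
(2,3)Q 8/8
(2,4)Q 7/7
(3,0)P 2/5
(3,1)Q 4/7
(3,2)Q 6/7
(3,3)Q 6/6
(3,4)Q 5/5
(3,5)Q 2/2
(4,0)P 1/3
(4,1)Q 2/4
(4,3)Q 3/3
The smallest same-type fraction is 1/7 at (2,1), which reduces to 1/7. Any threshold above that leaves this agent unsatisfied.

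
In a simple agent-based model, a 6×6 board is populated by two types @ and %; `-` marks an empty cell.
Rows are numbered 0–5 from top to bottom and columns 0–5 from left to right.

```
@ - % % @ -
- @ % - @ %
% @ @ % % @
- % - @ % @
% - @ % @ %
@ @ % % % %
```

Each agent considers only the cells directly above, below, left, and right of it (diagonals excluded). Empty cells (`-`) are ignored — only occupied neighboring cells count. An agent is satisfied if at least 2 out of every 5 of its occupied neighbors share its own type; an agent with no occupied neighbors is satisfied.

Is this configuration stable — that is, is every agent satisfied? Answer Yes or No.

No

(0,0)@ 0/0 satisfied
(0,2)% 2/2 satisfied
(0,3)% 1/2 satisfied
(0,4)@ 1/2 satisfied
(1,1)@ 1/2 satisfied
(1,2)% 1/3 not
(1,4)@ 1/3 not
(1,5)% 0/2 not
(2,0)% 0/1 not
(2,1)@ 2/4 satisfied
(2,2)@ 1/3 not
(2,3)% 1/3 not
(2,4)% 2/4 satisfied
(2,5)@ 1/3 not
(3,1)% 0/1 not
(3,3)@ 0/3 not
(3,4)% 1/4 not
(3,5)@ 1/3 not
(4,0)% 0/1 not
(4,2)@ 0/2 not
(4,3)% 1/4 not
(4,4)@ 0/4 not
(4,5)% 1/3 not
(5,0)@ 1/2 satisfied
(5,1)@ 1/2 satisfied
(5,2)% 1/3 not
(5,3)% 3/3 satisfied
(5,4)% 2/3 satisfied
(5,5)% 2/2 satisfied
For instance (1,2) has only 1/3 same-type neighbors, below 2/5.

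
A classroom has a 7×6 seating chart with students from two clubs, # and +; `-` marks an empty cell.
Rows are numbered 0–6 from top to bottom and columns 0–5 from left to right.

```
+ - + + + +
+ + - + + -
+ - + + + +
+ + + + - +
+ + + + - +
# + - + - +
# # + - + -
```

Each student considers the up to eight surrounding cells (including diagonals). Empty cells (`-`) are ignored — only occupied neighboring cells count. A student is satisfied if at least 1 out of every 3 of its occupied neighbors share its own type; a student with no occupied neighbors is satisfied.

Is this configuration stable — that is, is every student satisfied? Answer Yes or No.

Yes

(0,0)+ 2/2 ✓
(0,2)+ 3/3 ✓
(0,3)+ 4/4 ✓
(0,4)+ 4/4 ✓
(0,5)+ 2/2 ✓
(1,0)+ 3/3 ✓
(1,1)+ 5/5 ✓
(1,3)+ 7/7 ✓
(1,4)+ 7/7 ✓
(2,0)+ 4/4 ✓
(2,2)+ 6/6 ✓
(2,3)+ 6/6 ✓
(2,4)+ 6/6 ✓
(2,5)+ 3/3 ✓
(3,0)+ 4/4 ✓
(3,1)+ 7/7 ✓
(3,2)+ 7/7 ✓
(3,3)+ 6/6 ✓
(3,5)+ 3/3 ✓
(4,0)+ 4/5 ✓
(4,1)+ 6/7 ✓
(4,2)+ 7/7 ✓
(4,3)+ 4/4 ✓
(4,5)+ 2/2 ✓
(5,0)# 2/5 ✓
(5,1)+ 4/7 ✓
(5,3)+ 4/4 ✓
(5,5)+ 2/2 ✓
(6,0)# 2/3 ✓
(6,1)# 2/4 ✓
(6,2)+ 2/3 ✓
(6,4)+ 2/2 ✓
All meet the threshold, so the configuration is stable.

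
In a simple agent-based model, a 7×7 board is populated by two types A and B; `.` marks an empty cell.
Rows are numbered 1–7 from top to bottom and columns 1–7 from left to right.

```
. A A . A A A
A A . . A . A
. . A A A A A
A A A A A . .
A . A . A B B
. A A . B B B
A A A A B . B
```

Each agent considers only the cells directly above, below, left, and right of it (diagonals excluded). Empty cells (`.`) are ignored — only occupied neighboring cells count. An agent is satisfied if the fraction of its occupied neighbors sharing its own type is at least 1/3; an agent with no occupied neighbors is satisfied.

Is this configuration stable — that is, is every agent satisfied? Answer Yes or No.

Yes

Row 1: (1,2)A 2/2 satisfied · (1,3)A 1/1 satisfied · (1,5)A 2/2 satisfied · (1,6)A 2/2 satisfied · (1,7)A 2/2 satisfied
Row 2: (2,1)A 1/1 satisfied · (2,2)A 2/2 satisfied · (2,5)A 2/2 satisfied · (2,7)A 2/2 satisfied
Row 3: (3,3)A 2/2 satisfied · (3,4)A 3/3 satisfied · (3,5)A 4/4 satisfied · (3,6)A 2/2 satisfied · (3,7)A 2/2 satisfied
Row 4: (4,1)A 2/2 satisfied · (4,2)A 2/2 satisfied · (4,3)A 4/4 satisfied · (4,4)A 3/3 satisfied · (4,5)A 3/3 satisfied
Row 5: (5,1)A 1/1 satisfied · (5,3)A 2/2 satisfied · (5,5)A 1/3 satisfied · (5,6)B 2/3 satisfied · (5,7)B 2/2 satisfied
Row 6: (6,2)A 2/2 satisfied · (6,3)A 3/3 satisfied · (6,5)B 2/3 satisfied · (6,6)B 3/3 satisfied · (6,7)B 3/3 satisfied
Row 7: (7,1)A 1/1 satisfied · (7,2)A 3/3 satisfied · (7,3)A 3/3 satisfied · (7,4)A 1/2 satisfied · (7,5)B 1/2 satisfied · (7,7)B 1/1 satisfied
All meet the threshold, so the configuration is stable.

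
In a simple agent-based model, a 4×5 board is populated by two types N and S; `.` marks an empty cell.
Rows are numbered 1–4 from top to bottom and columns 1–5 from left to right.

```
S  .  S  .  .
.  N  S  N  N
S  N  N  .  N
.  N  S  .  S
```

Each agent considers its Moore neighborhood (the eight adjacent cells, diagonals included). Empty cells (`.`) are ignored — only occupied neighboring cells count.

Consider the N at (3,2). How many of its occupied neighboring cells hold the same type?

3

Occupied neighbors of (3,2): (2,2)=N, (2,3)=S, (3,1)=S, (3,3)=N, (4,2)=N, (4,3)=S.
Same type (N): 3 of 6.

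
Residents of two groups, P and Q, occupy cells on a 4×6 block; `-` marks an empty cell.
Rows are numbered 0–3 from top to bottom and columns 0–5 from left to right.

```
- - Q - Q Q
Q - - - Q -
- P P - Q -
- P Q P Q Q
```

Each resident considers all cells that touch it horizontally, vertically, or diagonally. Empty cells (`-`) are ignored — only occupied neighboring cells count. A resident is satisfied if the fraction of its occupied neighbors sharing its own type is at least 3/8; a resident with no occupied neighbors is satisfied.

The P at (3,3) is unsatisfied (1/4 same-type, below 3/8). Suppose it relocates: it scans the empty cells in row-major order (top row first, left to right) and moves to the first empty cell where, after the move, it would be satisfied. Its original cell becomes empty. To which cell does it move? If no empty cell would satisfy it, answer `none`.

(1,1)

Vacating (3,3). Empty cells in order:
  (0,0): 0/1 same-type → still unsatisfied.
  (0,1): 0/2 same-type → still unsatisfied.
  (0,3): 0/3 same-type → still unsatisfied.
  (1,1): 2/4 same-type → satisfied — stop here.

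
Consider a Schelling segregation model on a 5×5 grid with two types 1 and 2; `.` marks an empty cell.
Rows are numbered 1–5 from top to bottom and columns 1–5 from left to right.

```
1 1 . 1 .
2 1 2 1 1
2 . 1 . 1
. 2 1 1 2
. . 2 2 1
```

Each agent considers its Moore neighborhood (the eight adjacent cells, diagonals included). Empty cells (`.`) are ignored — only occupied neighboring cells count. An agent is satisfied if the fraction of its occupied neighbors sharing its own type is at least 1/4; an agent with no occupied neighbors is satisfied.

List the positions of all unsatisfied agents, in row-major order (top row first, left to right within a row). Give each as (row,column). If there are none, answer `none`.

(1,1)1 2/3 satisfied
(1,2)1 2/4 satisfied
(1,4)1 2/3 satisfied
(2,1)2 1/4 satisfied
(2,2)1 3/6 satisfied
(2,3)2 0/5 not
(2,4)1 4/5 satisfied
(2,5)1 3/3 satisfied
(3,1)2 2/3 satisfied
(3,3)1 4/6 satisfied
(3,5)1 3/4 satisfied
(4,2)2 2/4 satisfied
(4,3)1 2/5 satisfied
(4,4)1 4/7 satisfied
(4,5)2 1/4 satisfied
(5,3)2 2/4 satisfied
(5,4)2 2/5 satisfied
(5,5)1 1/3 satisfied

(2,3)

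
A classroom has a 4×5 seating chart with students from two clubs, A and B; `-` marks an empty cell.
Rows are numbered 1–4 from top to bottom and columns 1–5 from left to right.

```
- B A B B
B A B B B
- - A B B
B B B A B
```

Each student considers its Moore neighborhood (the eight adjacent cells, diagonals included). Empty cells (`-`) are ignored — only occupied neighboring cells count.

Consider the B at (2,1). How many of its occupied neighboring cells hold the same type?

Occupied neighbors of (2,1): (1,2)=B, (2,2)=A.
Same type (B): 1 of 2.

1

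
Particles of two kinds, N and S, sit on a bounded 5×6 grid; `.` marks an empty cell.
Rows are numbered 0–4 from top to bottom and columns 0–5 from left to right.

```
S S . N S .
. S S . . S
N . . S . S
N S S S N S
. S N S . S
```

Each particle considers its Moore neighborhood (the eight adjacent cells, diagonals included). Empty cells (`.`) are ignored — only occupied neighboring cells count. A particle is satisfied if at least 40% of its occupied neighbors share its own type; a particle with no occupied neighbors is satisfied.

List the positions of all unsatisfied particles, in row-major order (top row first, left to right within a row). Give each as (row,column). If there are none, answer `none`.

Row 0: (0,0)S 2/2 ✓ · (0,1)S 3/3 ✓ · (0,3)N 0/2 ✗ · (0,4)S 1/2 ✓
Row 1: (1,1)S 3/4 ✓ · (1,2)S 3/4 ✓ · (1,5)S 2/2 ✓
Row 2: (2,0)N 1/3 ✗ · (2,3)S 3/4 ✓ · (2,5)S 2/3 ✓
Row 3: (3,0)N 1/3 ✗ · (3,1)S 2/5 ✓ · (3,2)S 5/6 ✓ · (3,3)S 3/5 ✓ · (3,4)N 0/6 ✗ · (3,5)S 2/3 ✓
Row 4: (4,1)S 2/4 ✓ · (4,2)N 0/5 ✗ · (4,3)S 2/4 ✓ · (4,5)S 1/2 ✓

(0,3), (2,0), (3,0), (3,4), (4,2)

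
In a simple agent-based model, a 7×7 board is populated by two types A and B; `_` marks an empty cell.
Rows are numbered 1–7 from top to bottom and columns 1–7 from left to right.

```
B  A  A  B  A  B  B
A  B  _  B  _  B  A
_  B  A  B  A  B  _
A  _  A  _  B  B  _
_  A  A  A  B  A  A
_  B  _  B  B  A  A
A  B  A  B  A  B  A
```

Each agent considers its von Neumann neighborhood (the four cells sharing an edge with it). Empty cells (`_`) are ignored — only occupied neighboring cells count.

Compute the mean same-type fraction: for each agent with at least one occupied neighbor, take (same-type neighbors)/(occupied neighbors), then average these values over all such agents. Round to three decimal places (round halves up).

(1,1)B 0/2
(1,2)A 1/3
(1,3)A 1/2
(1,4)B 1/3
(1,5)A 0/2
(1,6)B 2/3
(1,7)B 1/2
(2,1)A 0/2
(2,2)B 1/3
(2,4)B 2/2
(2,6)B 2/3
(2,7)A 0/2
(3,2)B 1/2
(3,3)A 1/3
(3,4)B 1/3
(3,5)A 0/3
(3,6)B 2/3
(4,1)A — no occupied neighbors
(4,3)A 2/2
(4,5)B 2/3
(4,6)B 2/3
(5,2)A 1/2
(5,3)A 3/3
(5,4)A 1/3
(5,5)B 2/4
(5,6)A 2/4
(5,7)A 2/2
(6,2)B 1/2
(6,4)B 2/3
(6,5)B 2/4
(6,6)A 2/4
(6,7)A 3/3
(7,1)A 0/1
(7,2)B 1/3
(7,3)A 0/2
(7,4)B 1/3
(7,5)A 0/3
(7,6)B 0/3
(7,7)A 1/2
Sum over 38 agents: 0/2 + 1/3 + 1/2 + 1/3 + 0/2 + 2/3 + 1/2 + 0/2 + 1/3 + 2/2 + 2/3 + 0/2 + 1/2 + 1/3 + 1/3 + 0/3 + 2/3 + 2/2 + 2/3 + 2/3 + 1/2 + 3/3 + 1/3 + 2/4 + 2/4 + 2/2 + 1/2 + 2/3 + 2/4 + 2/4 + 3/3 + 0/1 + 1/3 + 0/2 + 1/3 + 0/3 + 0/3 + 1/2 = 50/3; mean = 50/3 ÷ 38 = 25/57 = 0.438596… → 0.439.

0.439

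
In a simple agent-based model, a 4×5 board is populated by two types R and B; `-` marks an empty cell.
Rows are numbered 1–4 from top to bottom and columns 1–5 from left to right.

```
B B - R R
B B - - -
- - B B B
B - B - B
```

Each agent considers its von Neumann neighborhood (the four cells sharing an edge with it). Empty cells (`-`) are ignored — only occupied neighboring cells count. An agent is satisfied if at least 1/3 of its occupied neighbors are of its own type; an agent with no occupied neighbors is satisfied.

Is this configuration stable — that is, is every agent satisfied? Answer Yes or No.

Row 1: (1,1)B 2/2 ok · (1,2)B 2/2 ok · (1,4)R 1/1 ok · (1,5)R 1/1 ok
Row 2: (2,1)B 2/2 ok · (2,2)B 2/2 ok
Row 3: (3,3)B 2/2 ok · (3,4)B 2/2 ok · (3,5)B 2/2 ok
Row 4: (4,1)B 0/0 ok · (4,3)B 1/1 ok · (4,5)B 1/1 ok
All meet the threshold, so the configuration is stable.

Yes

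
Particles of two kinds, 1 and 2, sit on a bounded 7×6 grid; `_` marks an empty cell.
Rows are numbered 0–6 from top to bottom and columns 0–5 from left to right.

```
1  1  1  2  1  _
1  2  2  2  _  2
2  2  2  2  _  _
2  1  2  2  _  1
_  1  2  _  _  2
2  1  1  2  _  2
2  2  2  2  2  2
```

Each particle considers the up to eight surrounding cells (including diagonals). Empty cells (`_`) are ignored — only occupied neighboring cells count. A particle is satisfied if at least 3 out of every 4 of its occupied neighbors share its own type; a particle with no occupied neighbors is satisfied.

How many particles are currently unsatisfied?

Row 0: (0,0)1 2/3 unhappy · (0,1)1 3/5 unhappy · (0,2)1 1/5 unhappy · (0,3)2 2/4 unhappy · (0,4)1 0/3 unhappy
Row 1: (1,0)1 2/5 unhappy · (1,1)2 4/8 unhappy · (1,2)2 6/8 ok · (1,3)2 4/6 unhappy · (1,5)2 0/1 unhappy
Row 2: (2,0)2 3/5 unhappy · (2,1)2 6/8 ok · (2,2)2 7/8 ok · (2,3)2 5/5 ok
Row 3: (3,0)2 2/4 unhappy · (3,1)1 1/7 unhappy · (3,2)2 5/7 unhappy · (3,3)2 4/4 ok · (3,5)1 0/1 unhappy
Row 4: (4,1)1 3/7 unhappy · (4,2)2 3/7 unhappy · (4,5)2 1/2 unhappy
Row 5: (5,0)2 2/4 unhappy · (5,1)1 2/7 unhappy · (5,2)1 2/7 unhappy · (5,3)2 4/5 ok · (5,5)2 3/3 ok
Row 6: (6,0)2 2/3 unhappy · (6,1)2 3/5 unhappy · (6,2)2 3/5 unhappy · (6,3)2 3/4 ok · (6,4)2 4/4 ok · (6,5)2 2/2 ok
Unsatisfied: (0,0), (0,1), (0,2), (0,3), (0,4), (1,0), (1,1), (1,3), (1,5), (2,0), (3,0), (3,1), (3,2), (3,5), (4,1), (4,2), (4,5), (5,0), (5,1), (5,2), (6,0), (6,1), (6,2) — 23 in total.

23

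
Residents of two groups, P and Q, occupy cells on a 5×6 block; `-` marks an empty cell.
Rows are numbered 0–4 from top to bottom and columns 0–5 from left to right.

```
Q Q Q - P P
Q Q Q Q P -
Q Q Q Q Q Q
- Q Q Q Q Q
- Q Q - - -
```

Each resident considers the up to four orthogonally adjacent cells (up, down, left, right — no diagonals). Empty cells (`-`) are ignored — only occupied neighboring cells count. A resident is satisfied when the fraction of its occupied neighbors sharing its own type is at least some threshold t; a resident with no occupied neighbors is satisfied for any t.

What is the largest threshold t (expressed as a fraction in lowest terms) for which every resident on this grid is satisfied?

(0,0)Q 2/2
(0,1)Q 3/3
(0,2)Q 2/2
(0,4)P 2/2
(0,5)P 1/1
(1,0)Q 3/3
(1,1)Q 4/4
(1,2)Q 4/4
(1,3)Q 2/3
(1,4)P 1/3
(2,0)Q 2/2
(2,1)Q 4/4
(2,2)Q 4/4
(2,3)Q 4/4
(2,4)Q 3/4
(2,5)Q 2/2
(3,1)Q 3/3
(3,2)Q 4/4
(3,3)Q 3/3
(3,4)Q 3/3
(3,5)Q 2/2
(4,1)Q 2/2
(4,2)Q 2/2
The smallest same-type fraction is 1/3 at (1,4), which reduces to 1/3. Any threshold above that leaves this resident unsatisfied.

1/3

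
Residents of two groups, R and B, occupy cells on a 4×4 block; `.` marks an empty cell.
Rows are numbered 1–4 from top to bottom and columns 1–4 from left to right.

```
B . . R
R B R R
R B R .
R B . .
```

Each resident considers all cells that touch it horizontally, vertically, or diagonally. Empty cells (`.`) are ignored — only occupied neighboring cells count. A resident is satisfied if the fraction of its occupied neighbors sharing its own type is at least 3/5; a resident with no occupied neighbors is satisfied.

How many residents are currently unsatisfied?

8

Row 1: (1,1)B 1/2 ✗ · (1,4)R 2/2 ✓
Row 2: (2,1)R 1/4 ✗ · (2,2)B 2/6 ✗ · (2,3)R 3/5 ✓ · (2,4)R 3/3 ✓
Row 3: (3,1)R 2/5 ✗ · (3,2)B 2/7 ✗ · (3,3)R 2/5 ✗
Row 4: (4,1)R 1/3 ✗ · (4,2)B 1/4 ✗
Unsatisfied: (1,1), (2,1), (2,2), (3,1), (3,2), (3,3), (4,1), (4,2) — 8 in total.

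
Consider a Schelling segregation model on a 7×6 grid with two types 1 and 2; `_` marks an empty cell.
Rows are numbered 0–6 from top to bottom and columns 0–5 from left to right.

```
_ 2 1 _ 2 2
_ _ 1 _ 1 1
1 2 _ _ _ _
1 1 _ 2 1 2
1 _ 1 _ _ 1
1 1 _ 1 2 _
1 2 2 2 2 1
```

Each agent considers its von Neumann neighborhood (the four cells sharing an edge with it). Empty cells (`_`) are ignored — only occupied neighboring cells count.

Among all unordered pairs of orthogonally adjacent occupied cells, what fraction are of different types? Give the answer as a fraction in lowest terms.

1/2

Scan each occupied cell's neighbors to the right and below so each pair is counted once.
From row 0: 3 unlike of 5 pairs (running 3/5).
From row 1: 0 unlike of 1 pairs (running 3/6).
From row 2: 2 unlike of 3 pairs (running 5/9).
From row 3: 3 unlike of 5 pairs (running 8/14).
From row 4: 0 unlike of 1 pairs (running 8/15).
From row 5: 3 unlike of 6 pairs (running 11/21).
From row 6: 2 unlike of 5 pairs (running 13/26).
Total adjacent occupied pairs: 26; unlike-type pairs: 13.
13/26 reduces to 1/2.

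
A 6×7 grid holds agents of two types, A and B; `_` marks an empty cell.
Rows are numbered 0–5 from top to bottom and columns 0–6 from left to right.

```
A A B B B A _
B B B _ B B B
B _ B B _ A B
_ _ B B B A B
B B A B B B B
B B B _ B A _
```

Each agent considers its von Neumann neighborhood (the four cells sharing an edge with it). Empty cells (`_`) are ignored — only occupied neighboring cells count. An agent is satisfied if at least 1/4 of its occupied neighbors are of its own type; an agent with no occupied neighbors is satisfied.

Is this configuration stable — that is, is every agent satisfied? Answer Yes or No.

No

Row 0: (0,0)A 1/2 satisfied · (0,1)A 1/3 satisfied · (0,2)B 2/3 satisfied · (0,3)B 2/2 satisfied · (0,4)B 2/3 satisfied · (0,5)A 0/2 not
Row 1: (1,0)B 2/3 satisfied · (1,1)B 2/3 satisfied · (1,2)B 3/3 satisfied · (1,4)B 2/2 satisfied · (1,5)B 2/4 satisfied · (1,6)B 2/2 satisfied
Row 2: (2,0)B 1/1 satisfied · (2,2)B 3/3 satisfied · (2,3)B 2/2 satisfied · (2,5)A 1/3 satisfied · (2,6)B 2/3 satisfied
Row 3: (3,2)B 2/3 satisfied · (3,3)B 4/4 satisfied · (3,4)B 2/3 satisfied · (3,5)A 1/4 satisfied · (3,6)B 2/3 satisfied
Row 4: (4,0)B 2/2 satisfied · (4,1)B 2/3 satisfied · (4,2)A 0/4 not · (4,3)B 2/3 satisfied · (4,4)B 4/4 satisfied · (4,5)B 2/4 satisfied · (4,6)B 2/2 satisfied
Row 5: (5,0)B 2/2 satisfied · (5,1)B 3/3 satisfied · (5,2)B 1/2 satisfied · (5,4)B 1/2 satisfied · (5,5)A 0/2 not
For instance (0,5) has only 0/2 same-type neighbors, below 1/4.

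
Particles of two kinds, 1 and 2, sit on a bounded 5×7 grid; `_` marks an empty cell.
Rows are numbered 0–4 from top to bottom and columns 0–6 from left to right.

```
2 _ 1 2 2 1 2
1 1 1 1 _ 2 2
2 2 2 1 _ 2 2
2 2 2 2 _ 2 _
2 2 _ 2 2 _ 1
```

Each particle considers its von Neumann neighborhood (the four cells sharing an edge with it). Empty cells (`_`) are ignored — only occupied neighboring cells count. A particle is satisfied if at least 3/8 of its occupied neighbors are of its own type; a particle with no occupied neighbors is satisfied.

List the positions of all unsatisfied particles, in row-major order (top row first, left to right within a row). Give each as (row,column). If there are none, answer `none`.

(0,0), (0,3), (0,5), (1,0), (2,3)

Row 0: (0,0)2 0/1 not · (0,2)1 1/2 satisfied · (0,3)2 1/3 not · (0,4)2 1/2 satisfied · (0,5)1 0/3 not · (0,6)2 1/2 satisfied
Row 1: (1,0)1 1/3 not · (1,1)1 2/3 satisfied · (1,2)1 3/4 satisfied · (1,3)1 2/3 satisfied · (1,5)2 2/3 satisfied · (1,6)2 3/3 satisfied
Row 2: (2,0)2 2/3 satisfied · (2,1)2 3/4 satisfied · (2,2)2 2/4 satisfied · (2,3)1 1/3 not · (2,5)2 3/3 satisfied · (2,6)2 2/2 satisfied
Row 3: (3,0)2 3/3 satisfied · (3,1)2 4/4 satisfied · (3,2)2 3/3 satisfied · (3,3)2 2/3 satisfied · (3,5)2 1/1 satisfied
Row 4: (4,0)2 2/2 satisfied · (4,1)2 2/2 satisfied · (4,3)2 2/2 satisfied · (4,4)2 1/1 satisfied · (4,6)1 0/0 satisfied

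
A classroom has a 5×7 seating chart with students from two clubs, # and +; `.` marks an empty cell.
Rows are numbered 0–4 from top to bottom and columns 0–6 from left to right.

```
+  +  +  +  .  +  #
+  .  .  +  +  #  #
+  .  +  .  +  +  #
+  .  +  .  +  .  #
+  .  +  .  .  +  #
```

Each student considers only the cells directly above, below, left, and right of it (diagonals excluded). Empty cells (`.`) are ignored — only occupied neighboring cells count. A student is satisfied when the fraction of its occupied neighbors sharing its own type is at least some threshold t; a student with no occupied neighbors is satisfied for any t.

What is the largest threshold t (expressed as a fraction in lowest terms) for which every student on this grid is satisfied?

0/1

Row 0: (0,0)+ 2/2 · (0,1)+ 2/2 · (0,2)+ 2/2 · (0,3)+ 2/2 · (0,5)+ 0/2 · (0,6)# 1/2
Row 1: (1,0)+ 2/2 · (1,3)+ 2/2 · (1,4)+ 2/3 · (1,5)# 1/4 · (1,6)# 3/3
Row 2: (2,0)+ 2/2 · (2,2)+ 1/1 · (2,4)+ 3/3 · (2,5)+ 1/3 · (2,6)# 2/3
Row 3: (3,0)+ 2/2 · (3,2)+ 2/2 · (3,4)+ 1/1 · (3,6)# 2/2
Row 4: (4,0)+ 1/1 · (4,2)+ 1/1 · (4,5)+ 0/1 · (4,6)# 1/2
The smallest same-type fraction is 0/2 at (0,5), which reduces to 0/1. Any threshold above that leaves this student unsatisfied.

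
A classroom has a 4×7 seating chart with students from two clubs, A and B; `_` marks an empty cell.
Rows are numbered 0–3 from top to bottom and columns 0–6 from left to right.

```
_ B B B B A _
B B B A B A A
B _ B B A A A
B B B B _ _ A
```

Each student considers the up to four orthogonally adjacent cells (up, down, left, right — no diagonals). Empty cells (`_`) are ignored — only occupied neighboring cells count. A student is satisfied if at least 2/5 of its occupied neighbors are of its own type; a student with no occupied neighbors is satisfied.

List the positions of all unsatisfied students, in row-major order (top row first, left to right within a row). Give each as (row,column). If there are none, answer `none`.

(0,1)B 2/2 satisfied
(0,2)B 3/3 satisfied
(0,3)B 2/3 satisfied
(0,4)B 2/3 satisfied
(0,5)A 1/2 satisfied
(1,0)B 2/2 satisfied
(1,1)B 3/3 satisfied
(1,2)B 3/4 satisfied
(1,3)A 0/4 not
(1,4)B 1/4 not
(1,5)A 3/4 satisfied
(1,6)A 2/2 satisfied
(2,0)B 2/2 satisfied
(2,2)B 3/3 satisfied
(2,3)B 2/4 satisfied
(2,4)A 1/3 not
(2,5)A 3/3 satisfied
(2,6)A 3/3 satisfied
(3,0)B 2/2 satisfied
(3,1)B 2/2 satisfied
(3,2)B 3/3 satisfied
(3,3)B 2/2 satisfied
(3,6)A 1/1 satisfied

(1,3), (1,4), (2,4)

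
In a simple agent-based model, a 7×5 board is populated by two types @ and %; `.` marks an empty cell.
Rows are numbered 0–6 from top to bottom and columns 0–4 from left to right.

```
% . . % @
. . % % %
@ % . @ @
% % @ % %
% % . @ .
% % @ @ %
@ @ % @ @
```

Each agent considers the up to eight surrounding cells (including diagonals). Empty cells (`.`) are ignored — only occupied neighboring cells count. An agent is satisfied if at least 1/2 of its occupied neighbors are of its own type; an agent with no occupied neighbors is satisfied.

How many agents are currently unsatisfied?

12

Row 0: (0,0)% 0/0 satisfied · (0,3)% 3/4 satisfied · (0,4)@ 0/3 not
Row 1: (1,2)% 3/4 satisfied · (1,3)% 3/6 satisfied · (1,4)% 2/5 not
Row 2: (2,0)@ 0/3 not · (2,1)% 3/5 satisfied · (2,3)@ 2/7 not · (2,4)@ 1/5 not
Row 3: (3,0)% 4/5 satisfied · (3,1)% 4/6 satisfied · (3,2)@ 2/6 not · (3,3)% 1/5 not · (3,4)% 1/4 not
Row 4: (4,0)% 5/5 satisfied · (4,1)% 5/7 satisfied · (4,3)@ 3/6 satisfied
Row 5: (5,0)% 3/5 satisfied · (5,1)% 4/7 satisfied · (5,2)@ 4/7 satisfied · (5,3)@ 4/6 satisfied · (5,4)% 0/4 not
Row 6: (6,0)@ 1/3 not · (6,1)@ 2/5 not · (6,2)% 1/5 not · (6,3)@ 3/5 satisfied · (6,4)@ 2/3 satisfied
Unsatisfied: (0,4), (1,4), (2,0), (2,3), (2,4), (3,2), (3,3), (3,4), (5,4), (6,0), (6,1), (6,2) — 12 in total.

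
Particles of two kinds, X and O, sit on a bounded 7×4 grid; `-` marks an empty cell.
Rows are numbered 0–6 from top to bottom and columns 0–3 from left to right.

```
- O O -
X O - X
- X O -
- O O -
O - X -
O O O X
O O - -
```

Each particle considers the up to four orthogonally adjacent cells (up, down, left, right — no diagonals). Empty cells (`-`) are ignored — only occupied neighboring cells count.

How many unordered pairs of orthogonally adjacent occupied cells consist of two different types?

7

Scan each occupied cell's neighbors to the right and below so each pair is counted once.
From row 0: 0 unlike of 2 pairs (running 0/2).
From row 1: 2 unlike of 2 pairs (running 2/4).
From row 2: 2 unlike of 3 pairs (running 4/7).
From row 3: 1 unlike of 2 pairs (running 5/9).
From row 4: 1 unlike of 2 pairs (running 6/11).
From row 5: 1 unlike of 5 pairs (running 7/16).
From row 6: 0 unlike of 1 pairs (running 7/17).
Total adjacent occupied pairs: 17; unlike-type pairs: 7.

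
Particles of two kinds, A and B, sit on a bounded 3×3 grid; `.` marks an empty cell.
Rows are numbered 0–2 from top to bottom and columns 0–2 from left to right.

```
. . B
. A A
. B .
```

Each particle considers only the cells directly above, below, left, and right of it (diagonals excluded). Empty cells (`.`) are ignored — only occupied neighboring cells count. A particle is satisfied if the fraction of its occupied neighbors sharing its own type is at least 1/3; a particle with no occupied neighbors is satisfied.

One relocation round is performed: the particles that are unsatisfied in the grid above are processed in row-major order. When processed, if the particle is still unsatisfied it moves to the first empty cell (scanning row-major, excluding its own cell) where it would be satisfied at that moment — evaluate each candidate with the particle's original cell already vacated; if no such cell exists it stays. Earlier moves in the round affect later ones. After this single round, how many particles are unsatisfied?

Initially unsatisfied (in order): (0,2), (2,1).
  (0,2) → (0,0).
  (2,1) → (0,1).
Resulting grid:
B B .
. A A
. . .
All satisfied now.

0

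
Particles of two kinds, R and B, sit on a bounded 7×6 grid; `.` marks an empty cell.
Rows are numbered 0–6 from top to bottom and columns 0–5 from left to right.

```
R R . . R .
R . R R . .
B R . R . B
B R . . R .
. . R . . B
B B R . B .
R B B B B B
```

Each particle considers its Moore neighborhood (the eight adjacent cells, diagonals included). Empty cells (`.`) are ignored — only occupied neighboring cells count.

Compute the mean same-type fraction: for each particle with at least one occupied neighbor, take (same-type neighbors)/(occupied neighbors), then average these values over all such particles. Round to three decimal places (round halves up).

0.656

(0,0)R 2/2
(0,1)R 3/3
(0,4)R 1/1
(1,0)R 3/4
(1,2)R 4/4
(1,3)R 3/3
(2,0)B 1/4
(2,1)R 3/5
(2,3)R 3/3
(2,5)B 0/1
(3,0)B 1/3
(3,1)R 2/4
(3,4)R 1/3
(4,2)R 2/3
(4,5)B 1/2
(5,0)B 2/3
(5,1)B 3/6
(5,2)R 1/5
(5,4)B 4/4
(6,0)R 0/3
(6,1)B 3/5
(6,2)B 3/4
(6,3)B 3/4
(6,4)B 3/3
(6,5)B 2/2
Sum over 25 particles: 2/2 + 3/3 + 1/1 + 3/4 + 4/4 + 3/3 + 1/4 + 3/5 + 3/3 + 0/1 + 1/3 + 2/4 + 1/3 + 2/3 + 1/2 + 2/3 + 3/6 + 1/5 + 4/4 + 0/3 + 3/5 + 3/4 + 3/4 + 3/3 + 2/2 = 82/5; mean = 82/5 ÷ 25 = 82/125 = 0.656 → 0.656.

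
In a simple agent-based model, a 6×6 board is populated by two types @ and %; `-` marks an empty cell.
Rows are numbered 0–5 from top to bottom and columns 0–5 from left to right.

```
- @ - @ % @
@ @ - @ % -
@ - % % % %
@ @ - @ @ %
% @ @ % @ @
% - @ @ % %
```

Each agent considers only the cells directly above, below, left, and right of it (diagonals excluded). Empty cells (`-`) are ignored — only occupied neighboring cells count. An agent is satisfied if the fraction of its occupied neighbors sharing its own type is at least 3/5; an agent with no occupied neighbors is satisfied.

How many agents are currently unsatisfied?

15

(0,1)@ 1/1 ok
(0,3)@ 1/2 unhappy
(0,4)% 1/3 unhappy
(0,5)@ 0/1 unhappy
(1,0)@ 2/2 ok
(1,1)@ 2/2 ok
(1,3)@ 1/3 unhappy
(1,4)% 2/3 ok
(2,0)@ 2/2 ok
(2,2)% 1/1 ok
(2,3)% 2/4 unhappy
(2,4)% 3/4 ok
(2,5)% 2/2 ok
(3,0)@ 2/3 ok
(3,1)@ 2/2 ok
(3,3)@ 1/3 unhappy
(3,4)@ 2/4 unhappy
(3,5)% 1/3 unhappy
(4,0)% 1/3 unhappy
(4,1)@ 2/3 ok
(4,2)@ 2/3 ok
(4,3)% 0/4 unhappy
(4,4)@ 2/4 unhappy
(4,5)@ 1/3 unhappy
(5,0)% 1/1 ok
(5,2)@ 2/2 ok
(5,3)@ 1/3 unhappy
(5,4)% 1/3 unhappy
(5,5)% 1/2 unhappy
Unsatisfied: (0,3), (0,4), (0,5), (1,3), (2,3), (3,3), (3,4), (3,5), (4,0), (4,3), (4,4), (4,5), (5,3), (5,4), (5,5) — 15 in total.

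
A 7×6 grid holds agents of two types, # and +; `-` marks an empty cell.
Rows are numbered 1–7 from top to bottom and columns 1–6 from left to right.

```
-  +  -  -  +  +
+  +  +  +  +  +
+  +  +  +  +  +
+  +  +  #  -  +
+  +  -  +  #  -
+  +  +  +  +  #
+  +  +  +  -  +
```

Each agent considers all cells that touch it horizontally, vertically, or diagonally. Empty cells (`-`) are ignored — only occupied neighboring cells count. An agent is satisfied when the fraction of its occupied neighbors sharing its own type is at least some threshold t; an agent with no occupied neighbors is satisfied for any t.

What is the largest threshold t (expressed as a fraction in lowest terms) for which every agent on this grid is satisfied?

Row 1: (1,2)+ 3/3 · (1,5)+ 4/4 · (1,6)+ 3/3
Row 2: (2,1)+ 4/4 · (2,2)+ 6/6 · (2,3)+ 6/6 · (2,4)+ 6/6 · (2,5)+ 7/7 · (2,6)+ 5/5
Row 3: (3,1)+ 5/5 · (3,2)+ 8/8 · (3,3)+ 7/8 · (3,4)+ 6/7 · (3,5)+ 6/7 · (3,6)+ 4/4
Row 4: (4,1)+ 5/5 · (4,2)+ 7/7 · (4,3)+ 6/7 · (4,4)# 1/6 · (4,6)+ 2/3
Row 5: (5,1)+ 5/5 · (5,2)+ 7/7 · (5,4)+ 4/6 · (5,5)# 2/6
Row 6: (6,1)+ 5/5 · (6,2)+ 7/7 · (6,3)+ 7/7 · (6,4)+ 5/6 · (6,5)+ 4/6 · (6,6)# 1/3
Row 7: (7,1)+ 3/3 · (7,2)+ 5/5 · (7,3)+ 5/5 · (7,4)+ 4/4 · (7,6)+ 1/2
The smallest same-type fraction is 1/6 at (4,4), which reduces to 1/6. Any threshold above that leaves this agent unsatisfied.

1/6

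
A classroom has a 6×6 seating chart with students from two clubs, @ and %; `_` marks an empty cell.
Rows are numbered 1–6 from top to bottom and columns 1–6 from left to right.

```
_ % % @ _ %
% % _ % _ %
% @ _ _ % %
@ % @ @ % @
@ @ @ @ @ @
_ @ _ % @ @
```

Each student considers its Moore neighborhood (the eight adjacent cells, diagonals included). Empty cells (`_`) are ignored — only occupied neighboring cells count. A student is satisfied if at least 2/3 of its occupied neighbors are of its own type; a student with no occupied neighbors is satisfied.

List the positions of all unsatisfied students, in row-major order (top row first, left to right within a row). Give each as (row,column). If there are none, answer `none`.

(1,4), (3,1), (3,2), (4,1), (4,2), (4,5), (4,6), (6,4)

Row 1: (1,2)% 3/3 satisfied · (1,3)% 3/4 satisfied · (1,4)@ 0/2 not · (1,6)% 1/1 satisfied
Row 2: (2,1)% 3/4 satisfied · (2,2)% 4/5 satisfied · (2,4)% 2/3 satisfied · (2,6)% 3/3 satisfied
Row 3: (3,1)% 3/5 not · (3,2)@ 2/6 not · (3,5)% 4/6 satisfied · (3,6)% 3/4 satisfied
Row 4: (4,1)@ 3/5 not · (4,2)% 1/7 not · (4,3)@ 5/6 satisfied · (4,4)@ 4/6 satisfied · (4,5)% 2/7 not · (4,6)@ 2/5 not
Row 5: (5,1)@ 3/4 satisfied · (5,2)@ 5/6 satisfied · (5,3)@ 5/7 satisfied · (5,4)@ 5/7 satisfied · (5,5)@ 6/8 satisfied · (5,6)@ 4/5 satisfied
Row 6: (6,2)@ 3/3 satisfied · (6,4)% 0/4 not · (6,5)@ 4/5 satisfied · (6,6)@ 3/3 satisfied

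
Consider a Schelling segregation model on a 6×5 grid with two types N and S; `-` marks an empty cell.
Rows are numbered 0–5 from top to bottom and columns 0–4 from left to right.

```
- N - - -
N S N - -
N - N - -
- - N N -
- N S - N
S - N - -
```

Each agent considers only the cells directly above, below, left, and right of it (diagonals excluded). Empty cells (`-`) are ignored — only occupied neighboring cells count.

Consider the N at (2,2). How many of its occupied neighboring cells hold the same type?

Occupied neighbors of (2,2): (1,2)=N, (3,2)=N.
Same type (N): 2 of 2.

2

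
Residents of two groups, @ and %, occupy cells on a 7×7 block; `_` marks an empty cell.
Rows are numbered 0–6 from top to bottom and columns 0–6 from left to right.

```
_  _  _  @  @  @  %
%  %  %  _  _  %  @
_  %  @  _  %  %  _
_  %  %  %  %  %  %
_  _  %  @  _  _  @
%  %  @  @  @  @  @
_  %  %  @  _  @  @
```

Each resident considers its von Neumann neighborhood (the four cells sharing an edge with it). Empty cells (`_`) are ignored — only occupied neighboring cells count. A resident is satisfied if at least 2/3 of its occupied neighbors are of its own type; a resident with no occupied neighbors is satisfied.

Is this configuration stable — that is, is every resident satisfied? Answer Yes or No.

No

Row 0: (0,3)@ 1/1 ✓ · (0,4)@ 2/2 ✓ · (0,5)@ 1/3 ✗ · (0,6)% 0/2 ✗
Row 1: (1,0)% 1/1 ✓ · (1,1)% 3/3 ✓ · (1,2)% 1/2 ✗ · (1,5)% 1/3 ✗ · (1,6)@ 0/2 ✗
Row 2: (2,1)% 2/3 ✓ · (2,2)@ 0/3 ✗ · (2,4)% 2/2 ✓ · (2,5)% 3/3 ✓
Row 3: (3,1)% 2/2 ✓ · (3,2)% 3/4 ✓ · (3,3)% 2/3 ✓ · (3,4)% 3/3 ✓ · (3,5)% 3/3 ✓ · (3,6)% 1/2 ✗
Row 4: (4,2)% 1/3 ✗ · (4,3)@ 1/3 ✗ · (4,6)@ 1/2 ✗
Row 5: (5,0)% 1/1 ✓ · (5,1)% 2/3 ✓ · (5,2)@ 1/4 ✗ · (5,3)@ 4/4 ✓ · (5,4)@ 2/2 ✓ · (5,5)@ 3/3 ✓ · (5,6)@ 3/3 ✓
Row 6: (6,1)% 2/2 ✓ · (6,2)% 1/3 ✗ · (6,3)@ 1/2 ✗ · (6,5)@ 2/2 ✓ · (6,6)@ 2/2 ✓
For instance (0,5) has only 1/3 same-type neighbors, below 2/3.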